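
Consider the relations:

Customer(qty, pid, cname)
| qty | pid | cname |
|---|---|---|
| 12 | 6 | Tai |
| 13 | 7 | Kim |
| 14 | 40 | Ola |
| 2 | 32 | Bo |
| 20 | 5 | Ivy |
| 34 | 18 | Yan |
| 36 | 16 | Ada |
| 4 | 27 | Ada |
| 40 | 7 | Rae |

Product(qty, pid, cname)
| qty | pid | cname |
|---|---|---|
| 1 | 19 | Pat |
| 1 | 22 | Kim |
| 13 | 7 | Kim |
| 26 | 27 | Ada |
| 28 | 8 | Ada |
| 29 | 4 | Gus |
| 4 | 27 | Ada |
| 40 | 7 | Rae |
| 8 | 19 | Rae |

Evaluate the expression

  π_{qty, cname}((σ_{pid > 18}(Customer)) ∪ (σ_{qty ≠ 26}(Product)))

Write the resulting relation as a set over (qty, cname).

{(1, Kim), (1, Pat), (13, Kim), (14, Ola), (2, Bo), (28, Ada), (29, Gus), (4, Ada), (40, Rae), (8, Rae)}

Apply σ_{pid > 18}; surviving tuples: {(14, 40, Ola), (2, 32, Bo), (4, 27, Ada)}
Apply σ_{qty ≠ 26}; surviving tuples: {(1, 19, Pat), (1, 22, Kim), (13, 7, Kim), (28, 8, Ada), (29, 4, Gus), (4, 27, Ada), (40, 7, Rae), (8, 19, Rae)}
Taking the union: {(1, 19, Pat), (1, 22, Kim), (13, 7, Kim), (14, 40, Ola), (2, 32, Bo), (28, 8, Ada), (29, 4, Gus), (4, 27, Ada), (40, 7, Rae), (8, 19, Rae)}
π[qty, cname]: project onto (qty, cname) → {(1, Kim), (1, Pat), (13, Kim), (14, Ola), (2, Bo), (28, Ada), (29, Gus), (4, Ada), (40, Rae), (8, Rae)}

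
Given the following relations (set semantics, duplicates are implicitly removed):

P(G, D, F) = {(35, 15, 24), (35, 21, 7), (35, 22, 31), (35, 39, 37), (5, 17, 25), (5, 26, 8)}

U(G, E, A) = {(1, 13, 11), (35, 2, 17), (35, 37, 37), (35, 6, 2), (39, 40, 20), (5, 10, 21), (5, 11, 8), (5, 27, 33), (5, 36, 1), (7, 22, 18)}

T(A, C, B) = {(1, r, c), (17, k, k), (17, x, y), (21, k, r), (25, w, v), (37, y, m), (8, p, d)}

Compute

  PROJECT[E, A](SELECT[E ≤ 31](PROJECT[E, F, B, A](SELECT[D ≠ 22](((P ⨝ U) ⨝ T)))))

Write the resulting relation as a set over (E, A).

P ⋈ U (natural join on G): {(35, 15, 24, 2, 17), (35, 15, 24, 37, 37), (35, 15, 24, 6, 2), (35, 21, 7, 2, 17), (35, 21, 7, 37, 37), (35, 21, 7, 6, 2), (35, 22, 31, 2, 17), (35, 22, 31, 37, 37), (35, 22, 31, 6, 2), (35, 39, 37, 2, 17), (35, 39, 37, 37, 37), (35, 39, 37, 6, 2), (5, 17, 25, 10, 21), (5, 17, 25, 11, 8), (5, 17, 25, 27, 33), (5, 17, 25, 36, 1), (5, 26, 8, 10, 21), (5, 26, 8, 11, 8), (5, 26, 8, 27, 33), (5, 26, 8, 36, 1)}
(P ⨝ U) ⋈ T (natural join on A): {(35, 15, 24, 2, 17, k, k), (35, 15, 24, 2, 17, x, y), (35, 15, 24, 37, 37, y, m), (35, 21, 7, 2, 17, k, k), (35, 21, 7, 2, 17, x, y), (35, 21, 7, 37, 37, y, m), (35, 22, 31, 2, 17, k, k), (35, 22, 31, 2, 17, x, y), (35, 22, 31, 37, 37, y, m), (35, 39, 37, 2, 17, k, k), (35, 39, 37, 2, 17, x, y), (35, 39, 37, 37, 37, y, m), (5, 17, 25, 10, 21, k, r), (5, 17, 25, 11, 8, p, d), (5, 17, 25, 36, 1, r, c), (5, 26, 8, 10, 21, k, r), (5, 26, 8, 11, 8, p, d), (5, 26, 8, 36, 1, r, c)}
Selection D ≠ 22: {(35, 15, 24, 2, 17, k, k), (35, 15, 24, 2, 17, x, y), (35, 15, 24, 37, 37, y, m), (35, 21, 7, 2, 17, k, k), (35, 21, 7, 2, 17, x, y), (35, 21, 7, 37, 37, y, m), (35, 39, 37, 2, 17, k, k), (35, 39, 37, 2, 17, x, y), (35, 39, 37, 37, 37, y, m), (5, 17, 25, 10, 21, k, r), (5, 17, 25, 11, 8, p, d), (5, 17, 25, 36, 1, r, c), (5, 26, 8, 10, 21, k, r), (5, 26, 8, 11, 8, p, d), (5, 26, 8, 36, 1, r, c)}
π_{E, F, B, A} gives {(10, 25, r, 21), (10, 8, r, 21), (11, 25, d, 8), (11, 8, d, 8), (2, 24, k, 17), (2, 24, y, 17), (2, 37, k, 17), (2, 37, y, 17), (2, 7, k, 17), (2, 7, y, 17), (36, 25, c, 1), (36, 8, c, 1), (37, 24, m, 37), (37, 37, m, 37), (37, 7, m, 37)}.
Selection E ≤ 31: {(10, 25, r, 21), (10, 8, r, 21), (11, 25, d, 8), (11, 8, d, 8), (2, 24, k, 17), (2, 24, y, 17), (2, 37, k, 17), (2, 37, y, 17), (2, 7, k, 17), (2, 7, y, 17)}
π_{E, A} gives {(10, 21), (11, 8), (2, 17)} (7 duplicate(s) eliminated).

{(10, 21), (11, 8), (2, 17)}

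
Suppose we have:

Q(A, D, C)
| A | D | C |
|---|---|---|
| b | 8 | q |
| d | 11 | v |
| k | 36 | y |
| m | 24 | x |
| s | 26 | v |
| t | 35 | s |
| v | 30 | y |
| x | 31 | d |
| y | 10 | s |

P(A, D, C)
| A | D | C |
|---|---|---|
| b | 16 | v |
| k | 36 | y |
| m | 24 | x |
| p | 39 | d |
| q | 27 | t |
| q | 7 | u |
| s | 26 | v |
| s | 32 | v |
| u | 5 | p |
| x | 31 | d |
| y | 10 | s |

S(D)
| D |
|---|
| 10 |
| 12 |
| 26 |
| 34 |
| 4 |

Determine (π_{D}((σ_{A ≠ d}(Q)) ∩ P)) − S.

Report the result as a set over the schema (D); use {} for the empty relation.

σ[A ≠ d]: keep tuples satisfying A ≠ d → {(b, 8, q), (k, 36, y), (m, 24, x), (s, 26, v), (t, 35, s), (v, 30, y), (x, 31, d), (y, 10, s)}
Intersection: {(b, 8, q), (k, 36, y), (m, 24, x), (s, 26, v), (t, 35, s), (v, 30, y), (x, 31, d), (y, 10, s)} with {(b, 16, v), (k, 36, y), (m, 24, x), (p, 39, d), (q, 27, t), (q, 7, u), (s, 26, v), (s, 32, v), (u, 5, p), (x, 31, d), (y, 10, s)} → {(k, 36, y), (m, 24, x), (s, 26, v), (x, 31, d), (y, 10, s)}
Keep only column(s) D: {10, 24, 26, 31, 36}
Difference: {10, 24, 26, 31, 36} with {10, 12, 26, 34, 4} → {24, 31, 36}

{24, 31, 36}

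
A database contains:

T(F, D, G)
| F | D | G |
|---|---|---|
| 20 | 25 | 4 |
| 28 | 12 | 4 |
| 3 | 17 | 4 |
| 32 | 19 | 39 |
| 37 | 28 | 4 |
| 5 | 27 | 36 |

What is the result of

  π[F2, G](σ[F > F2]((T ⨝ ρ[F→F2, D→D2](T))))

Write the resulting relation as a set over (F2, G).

ρ[F→F2, D→D2]: schema becomes (F2, D2, G); tuples unchanged.
Natural join on G: {(20, 25, 4, 20, 25), (20, 25, 4, 28, 12), (20, 25, 4, 3, 17), (20, 25, 4, 37, 28), (28, 12, 4, 20, 25), (28, 12, 4, 28, 12), (28, 12, 4, 3, 17), (28, 12, 4, 37, 28), (3, 17, 4, 20, 25), (3, 17, 4, 28, 12), (3, 17, 4, 3, 17), (3, 17, 4, 37, 28), (32, 19, 39, 32, 19), (37, 28, 4, 20, 25), (37, 28, 4, 28, 12), (37, 28, 4, 3, 17), (37, 28, 4, 37, 28), (5, 27, 36, 5, 27)}
Selection F > F2: {(20, 25, 4, 3, 17), (28, 12, 4, 20, 25), (28, 12, 4, 3, 17), (37, 28, 4, 20, 25), (37, 28, 4, 28, 12), (37, 28, 4, 3, 17)}
Keep only column(s) F2, G (3 duplicate(s) eliminated): {(20, 4), (28, 4), (3, 4)}

{(20, 4), (28, 4), (3, 4)}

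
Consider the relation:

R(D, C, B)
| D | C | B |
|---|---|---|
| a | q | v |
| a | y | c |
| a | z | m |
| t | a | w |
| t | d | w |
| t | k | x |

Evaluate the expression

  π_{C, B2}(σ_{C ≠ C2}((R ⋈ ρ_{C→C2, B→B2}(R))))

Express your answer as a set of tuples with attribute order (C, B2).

{(a, w), (a, x), (d, w), (d, x), (k, w), (q, c), (q, m), (y, m), (y, v), (z, c), (z, v)}

ρ[C→C2, B→B2]: schema becomes (D, C2, B2); tuples unchanged.
Joining R and ρ_{C→C2, B→B2}(R) on D yields {(a, q, v, q, v), (a, q, v, y, c), (a, q, v, z, m), (a, y, c, q, v), (a, y, c, y, c), (a, y, c, z, m), (a, z, m, q, v), (a, z, m, y, c), (a, z, m, z, m), (t, a, w, a, w), (t, a, w, d, w), (t, a, w, k, x), (t, d, w, a, w), (t, d, w, d, w), (t, d, w, k, x), (t, k, x, a, w), (t, k, x, d, w), (t, k, x, k, x)}.
Apply σ_{C ≠ C2}; surviving tuples: {(a, q, v, y, c), (a, q, v, z, m), (a, y, c, q, v), (a, y, c, z, m), (a, z, m, q, v), (a, z, m, y, c), (t, a, w, d, w), (t, a, w, k, x), (t, d, w, a, w), (t, d, w, k, x), (t, k, x, a, w), (t, k, x, d, w)}
Projecting to C, B2 (1 duplicate(s) eliminated): {(a, w), (a, x), (d, w), (d, x), (k, w), (q, c), (q, m), (y, m), (y, v), (z, c), (z, v)}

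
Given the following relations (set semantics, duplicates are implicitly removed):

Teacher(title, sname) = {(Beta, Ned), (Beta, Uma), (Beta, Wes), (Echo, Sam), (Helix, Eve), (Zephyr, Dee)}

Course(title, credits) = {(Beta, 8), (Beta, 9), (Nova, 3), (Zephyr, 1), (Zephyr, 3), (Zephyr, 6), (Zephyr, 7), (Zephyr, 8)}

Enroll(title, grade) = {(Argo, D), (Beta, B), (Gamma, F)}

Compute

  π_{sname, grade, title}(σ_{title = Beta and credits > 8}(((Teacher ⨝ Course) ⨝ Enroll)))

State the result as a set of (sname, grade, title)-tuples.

Teacher ⋈ Course (natural join on title): {(Beta, Ned, 8), (Beta, Ned, 9), (Beta, Uma, 8), (Beta, Uma, 9), (Beta, Wes, 8), (Beta, Wes, 9), (Zephyr, Dee, 1), (Zephyr, Dee, 3), (Zephyr, Dee, 6), (Zephyr, Dee, 7), (Zephyr, Dee, 8)}
(Teacher ⨝ Course) ⋈ Enroll (natural join on title): {(Beta, Ned, 8, B), (Beta, Ned, 9, B), (Beta, Uma, 8, B), (Beta, Uma, 9, B), (Beta, Wes, 8, B), (Beta, Wes, 9, B)}
Selection title = Beta and credits > 8: {(Beta, Ned, 9, B), (Beta, Uma, 9, B), (Beta, Wes, 9, B)}
Projecting to sname, grade, title: {(Ned, B, Beta), (Uma, B, Beta), (Wes, B, Beta)}

{(Ned, B, Beta), (Uma, B, Beta), (Wes, B, Beta)}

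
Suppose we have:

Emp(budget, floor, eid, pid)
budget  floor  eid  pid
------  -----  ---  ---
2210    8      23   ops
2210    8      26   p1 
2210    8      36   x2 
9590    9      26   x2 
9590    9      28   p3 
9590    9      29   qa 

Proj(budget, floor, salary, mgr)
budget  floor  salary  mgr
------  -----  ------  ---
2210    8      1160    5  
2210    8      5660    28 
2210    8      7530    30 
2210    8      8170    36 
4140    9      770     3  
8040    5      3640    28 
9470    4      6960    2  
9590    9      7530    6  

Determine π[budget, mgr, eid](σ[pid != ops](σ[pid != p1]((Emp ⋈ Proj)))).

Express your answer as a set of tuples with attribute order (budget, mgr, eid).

Joining Emp and Proj on budget, floor yields {(2210, 8, 23, ops, 1160, 5), (2210, 8, 23, ops, 5660, 28), (2210, 8, 23, ops, 7530, 30), (2210, 8, 23, ops, 8170, 36), (2210, 8, 26, p1, 1160, 5), (2210, 8, 26, p1, 5660, 28), (2210, 8, 26, p1, 7530, 30), (2210, 8, 26, p1, 8170, 36), (2210, 8, 36, x2, 1160, 5), (2210, 8, 36, x2, 5660, 28), (2210, 8, 36, x2, 7530, 30), (2210, 8, 36, x2, 8170, 36), (9590, 9, 26, x2, 7530, 6), (9590, 9, 28, p3, 7530, 6), (9590, 9, 29, qa, 7530, 6)}.
σ[pid != p1]: keep tuples satisfying pid != p1 → {(2210, 8, 23, ops, 1160, 5), (2210, 8, 23, ops, 5660, 28), (2210, 8, 23, ops, 7530, 30), (2210, 8, 23, ops, 8170, 36), (2210, 8, 36, x2, 1160, 5), (2210, 8, 36, x2, 5660, 28), (2210, 8, 36, x2, 7530, 30), (2210, 8, 36, x2, 8170, 36), (9590, 9, 26, x2, 7530, 6), (9590, 9, 28, p3, 7530, 6), (9590, 9, 29, qa, 7530, 6)}
σ[pid != ops]: keep tuples satisfying pid != ops → {(2210, 8, 36, x2, 1160, 5), (2210, 8, 36, x2, 5660, 28), (2210, 8, 36, x2, 7530, 30), (2210, 8, 36, x2, 8170, 36), (9590, 9, 26, x2, 7530, 6), (9590, 9, 28, p3, 7530, 6), (9590, 9, 29, qa, 7530, 6)}
π[budget, mgr, eid]: project onto (budget, mgr, eid) → {(2210, 28, 36), (2210, 30, 36), (2210, 36, 36), (2210, 5, 36), (9590, 6, 26), (9590, 6, 28), (9590, 6, 29)}

{(2210, 28, 36), (2210, 30, 36), (2210, 36, 36), (2210, 5, 36), (9590, 6, 26), (9590, 6, 28), (9590, 6, 29)}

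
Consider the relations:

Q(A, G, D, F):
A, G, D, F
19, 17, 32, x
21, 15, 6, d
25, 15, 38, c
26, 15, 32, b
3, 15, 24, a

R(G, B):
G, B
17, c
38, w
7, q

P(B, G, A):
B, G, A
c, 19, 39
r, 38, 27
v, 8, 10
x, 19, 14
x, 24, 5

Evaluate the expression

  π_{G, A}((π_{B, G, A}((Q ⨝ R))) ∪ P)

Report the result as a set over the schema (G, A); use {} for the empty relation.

{(17, 19), (19, 14), (19, 39), (24, 5), (38, 27), (8, 10)}

Joining Q and R on G yields {(19, 17, 32, x, c)}.
Keep only column(s) B, G, A: {(c, 17, 19)}
Union: {(c, 17, 19)} with {(c, 19, 39), (r, 38, 27), (v, 8, 10), (x, 19, 14), (x, 24, 5)} → {(c, 17, 19), (c, 19, 39), (r, 38, 27), (v, 8, 10), (x, 19, 14), (x, 24, 5)}
Keep only column(s) G, A: {(17, 19), (19, 14), (19, 39), (24, 5), (38, 27), (8, 10)}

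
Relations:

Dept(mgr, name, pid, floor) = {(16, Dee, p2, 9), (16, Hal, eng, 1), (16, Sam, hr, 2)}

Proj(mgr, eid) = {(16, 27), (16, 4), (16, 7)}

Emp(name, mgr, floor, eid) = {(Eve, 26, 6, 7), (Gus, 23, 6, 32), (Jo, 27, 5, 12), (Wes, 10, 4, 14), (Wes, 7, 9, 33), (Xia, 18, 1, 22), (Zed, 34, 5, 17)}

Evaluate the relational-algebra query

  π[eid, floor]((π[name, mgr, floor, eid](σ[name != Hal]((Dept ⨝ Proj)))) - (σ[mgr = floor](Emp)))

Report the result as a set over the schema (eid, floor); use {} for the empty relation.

{(27, 2), (27, 9), (4, 2), (4, 9), (7, 2), (7, 9)}

Natural join on mgr: {(16, Dee, p2, 9, 27), (16, Dee, p2, 9, 4), (16, Dee, p2, 9, 7), (16, Hal, eng, 1, 27), (16, Hal, eng, 1, 4), (16, Hal, eng, 1, 7), (16, Sam, hr, 2, 27), (16, Sam, hr, 2, 4), (16, Sam, hr, 2, 7)}
Apply σ_{name != Hal}; surviving tuples: {(16, Dee, p2, 9, 27), (16, Dee, p2, 9, 4), (16, Dee, p2, 9, 7), (16, Sam, hr, 2, 27), (16, Sam, hr, 2, 4), (16, Sam, hr, 2, 7)}
Projecting to name, mgr, floor, eid: {(Dee, 16, 9, 27), (Dee, 16, 9, 4), (Dee, 16, 9, 7), (Sam, 16, 2, 27), (Sam, 16, 2, 4), (Sam, 16, 2, 7)}
Apply σ_{mgr = floor}; surviving tuples: {}
Difference: {(Dee, 16, 9, 27), (Dee, 16, 9, 4), (Dee, 16, 9, 7), (Sam, 16, 2, 27), (Sam, 16, 2, 4), (Sam, 16, 2, 7)} with {} → {(Dee, 16, 9, 27), (Dee, 16, 9, 4), (Dee, 16, 9, 7), (Sam, 16, 2, 27), (Sam, 16, 2, 4), (Sam, 16, 2, 7)}
Projecting to eid, floor: {(27, 2), (27, 9), (4, 2), (4, 9), (7, 2), (7, 9)}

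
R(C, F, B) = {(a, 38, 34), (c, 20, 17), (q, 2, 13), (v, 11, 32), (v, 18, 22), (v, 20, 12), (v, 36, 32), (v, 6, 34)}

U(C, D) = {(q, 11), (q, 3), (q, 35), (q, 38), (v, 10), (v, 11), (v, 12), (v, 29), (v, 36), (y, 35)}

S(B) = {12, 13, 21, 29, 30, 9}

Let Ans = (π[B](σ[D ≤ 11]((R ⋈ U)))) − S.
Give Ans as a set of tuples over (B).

R ⋈ U (natural join on C): {(q, 2, 13, 11), (q, 2, 13, 3), (q, 2, 13, 35), (q, 2, 13, 38), (v, 11, 32, 10), (v, 11, 32, 11), (v, 11, 32, 12), (v, 11, 32, 29), (v, 11, 32, 36), (v, 18, 22, 10), (v, 18, 22, 11), (v, 18, 22, 12), (v, 18, 22, 29), (v, 18, 22, 36), (v, 20, 12, 10), (v, 20, 12, 11), (v, 20, 12, 12), (v, 20, 12, 29), (v, 20, 12, 36), (v, 36, 32, 10), (v, 36, 32, 11), (v, 36, 32, 12), (v, 36, 32, 29), (v, 36, 32, 36), (v, 6, 34, 10), (v, 6, 34, 11), (v, 6, 34, 12), (v, 6, 34, 29), (v, 6, 34, 36)}
Selection D ≤ 11: {(q, 2, 13, 11), (q, 2, 13, 3), (v, 11, 32, 10), (v, 11, 32, 11), (v, 18, 22, 10), (v, 18, 22, 11), (v, 20, 12, 10), (v, 20, 12, 11), (v, 36, 32, 10), (v, 36, 32, 11), (v, 6, 34, 10), (v, 6, 34, 11)}
π[B]: project onto (B) (7 duplicate(s) eliminated) → {12, 13, 22, 32, 34}
Difference: {12, 13, 22, 32, 34} with {12, 13, 21, 29, 30, 9} → {22, 32, 34}

{22, 32, 34}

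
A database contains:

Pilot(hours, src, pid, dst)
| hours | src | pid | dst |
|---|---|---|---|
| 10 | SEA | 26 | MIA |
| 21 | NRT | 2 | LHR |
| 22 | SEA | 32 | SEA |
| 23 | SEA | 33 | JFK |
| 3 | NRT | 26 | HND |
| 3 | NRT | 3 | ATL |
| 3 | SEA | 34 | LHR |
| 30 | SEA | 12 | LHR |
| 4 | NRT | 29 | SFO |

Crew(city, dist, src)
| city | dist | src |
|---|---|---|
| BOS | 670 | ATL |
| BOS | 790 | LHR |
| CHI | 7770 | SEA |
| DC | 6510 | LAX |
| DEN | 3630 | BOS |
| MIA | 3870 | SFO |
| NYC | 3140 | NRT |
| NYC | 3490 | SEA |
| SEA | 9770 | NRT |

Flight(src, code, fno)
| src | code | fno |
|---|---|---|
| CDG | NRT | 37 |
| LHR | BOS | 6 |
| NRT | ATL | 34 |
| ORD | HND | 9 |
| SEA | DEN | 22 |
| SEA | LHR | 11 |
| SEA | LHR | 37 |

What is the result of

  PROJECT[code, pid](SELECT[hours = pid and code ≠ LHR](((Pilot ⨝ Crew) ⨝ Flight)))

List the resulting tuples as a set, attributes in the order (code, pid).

Joining Pilot and Crew on src yields {(10, SEA, 26, MIA, CHI, 7770), (10, SEA, 26, MIA, NYC, 3490), (21, NRT, 2, LHR, NYC, 3140), (21, NRT, 2, LHR, SEA, 9770), (22, SEA, 32, SEA, CHI, 7770), (22, SEA, 32, SEA, NYC, 3490), (23, SEA, 33, JFK, CHI, 7770), (23, SEA, 33, JFK, NYC, 3490), (3, NRT, 26, HND, NYC, 3140), (3, NRT, 26, HND, SEA, 9770), (3, NRT, 3, ATL, NYC, 3140), (3, NRT, 3, ATL, SEA, 9770), (3, SEA, 34, LHR, CHI, 7770), (3, SEA, 34, LHR, NYC, 3490), (30, SEA, 12, LHR, CHI, 7770), (30, SEA, 12, LHR, NYC, 3490), (4, NRT, 29, SFO, NYC, 3140), (4, NRT, 29, SFO, SEA, 9770)}.
Joining (Pilot ⨝ Crew) and Flight on src yields {(10, SEA, 26, MIA, CHI, 7770, DEN, 22), (10, SEA, 26, MIA, CHI, 7770, LHR, 11), (10, SEA, 26, MIA, CHI, 7770, LHR, 37), (10, SEA, 26, MIA, NYC, 3490, DEN, 22), (10, SEA, 26, MIA, NYC, 3490, LHR, 11), (10, SEA, 26, MIA, NYC, 3490, LHR, 37), (21, NRT, 2, LHR, NYC, 3140, ATL, 34), (21, NRT, 2, LHR, SEA, 9770, ATL, 34), (22, SEA, 32, SEA, CHI, 7770, DEN, 22), (22, SEA, 32, SEA, CHI, 7770, LHR, 11), (22, SEA, 32, SEA, CHI, 7770, LHR, 37), (22, SEA, 32, SEA, NYC, 3490, DEN, 22), (22, SEA, 32, SEA, NYC, 3490, LHR, 11), (22, SEA, 32, SEA, NYC, 3490, LHR, 37), (23, SEA, 33, JFK, CHI, 7770, DEN, 22), (23, SEA, 33, JFK, CHI, 7770, LHR, 11), (23, SEA, 33, JFK, CHI, 7770, LHR, 37), (23, SEA, 33, JFK, NYC, 3490, DEN, 22), (23, SEA, 33, JFK, NYC, 3490, LHR, 11), (23, SEA, 33, JFK, NYC, 3490, LHR, 37), (3, NRT, 26, HND, NYC, 3140, ATL, 34), (3, NRT, 26, HND, SEA, 9770, ATL, 34), (3, NRT, 3, ATL, NYC, 3140, ATL, 34), (3, NRT, 3, ATL, SEA, 9770, ATL, 34), (3, SEA, 34, LHR, CHI, 7770, DEN, 22), (3, SEA, 34, LHR, CHI, 7770, LHR, 11), (3, SEA, 34, LHR, CHI, 7770, LHR, 37), (3, SEA, 34, LHR, NYC, 3490, DEN, 22), (3, SEA, 34, LHR, NYC, 3490, LHR, 11), (3, SEA, 34, LHR, NYC, 3490, LHR, 37), (30, SEA, 12, LHR, CHI, 7770, DEN, 22), (30, SEA, 12, LHR, CHI, 7770, LHR, 11), (30, SEA, 12, LHR, CHI, 7770, LHR, 37), (30, SEA, 12, LHR, NYC, 3490, DEN, 22), (30, SEA, 12, LHR, NYC, 3490, LHR, 11), (30, SEA, 12, LHR, NYC, 3490, LHR, 37), (4, NRT, 29, SFO, NYC, 3140, ATL, 34), (4, NRT, 29, SFO, SEA, 9770, ATL, 34)}.
Filtering on hours = pid and code ≠ LHR leaves {(3, NRT, 3, ATL, NYC, 3140, ATL, 34), (3, NRT, 3, ATL, SEA, 9770, ATL, 34)}.
π_{code, pid} gives {(ATL, 3)} (1 duplicate(s) eliminated).

{(ATL, 3)}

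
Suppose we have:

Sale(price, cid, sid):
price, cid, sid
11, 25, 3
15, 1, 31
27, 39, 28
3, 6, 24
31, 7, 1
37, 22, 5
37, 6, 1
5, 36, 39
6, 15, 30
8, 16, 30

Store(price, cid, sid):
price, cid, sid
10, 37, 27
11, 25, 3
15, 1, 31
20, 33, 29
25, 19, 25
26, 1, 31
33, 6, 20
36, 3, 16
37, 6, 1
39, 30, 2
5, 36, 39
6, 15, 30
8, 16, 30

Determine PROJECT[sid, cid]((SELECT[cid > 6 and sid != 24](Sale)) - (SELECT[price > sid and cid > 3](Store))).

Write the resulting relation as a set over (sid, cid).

{(1, 7), (28, 39), (30, 15), (30, 16), (39, 36), (5, 22)}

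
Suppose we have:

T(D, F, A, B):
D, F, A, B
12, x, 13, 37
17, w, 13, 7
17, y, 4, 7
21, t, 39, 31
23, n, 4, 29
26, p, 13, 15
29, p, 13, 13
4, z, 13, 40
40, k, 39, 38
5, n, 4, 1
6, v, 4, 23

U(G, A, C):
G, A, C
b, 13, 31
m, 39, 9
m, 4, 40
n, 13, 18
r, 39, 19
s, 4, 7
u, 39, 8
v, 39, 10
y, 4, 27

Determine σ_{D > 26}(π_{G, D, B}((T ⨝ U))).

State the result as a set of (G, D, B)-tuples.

Natural join on A: {(12, x, 13, 37, b, 31), (12, x, 13, 37, n, 18), (17, w, 13, 7, b, 31), (17, w, 13, 7, n, 18), (17, y, 4, 7, m, 40), (17, y, 4, 7, s, 7), (17, y, 4, 7, y, 27), (21, t, 39, 31, m, 9), (21, t, 39, 31, r, 19), (21, t, 39, 31, u, 8), (21, t, 39, 31, v, 10), (23, n, 4, 29, m, 40), (23, n, 4, 29, s, 7), (23, n, 4, 29, y, 27), (26, p, 13, 15, b, 31), (26, p, 13, 15, n, 18), (29, p, 13, 13, b, 31), (29, p, 13, 13, n, 18), (4, z, 13, 40, b, 31), (4, z, 13, 40, n, 18), (40, k, 39, 38, m, 9), (40, k, 39, 38, r, 19), (40, k, 39, 38, u, 8), (40, k, 39, 38, v, 10), (5, n, 4, 1, m, 40), (5, n, 4, 1, s, 7), (5, n, 4, 1, y, 27), (6, v, 4, 23, m, 40), (6, v, 4, 23, s, 7), (6, v, 4, 23, y, 27)}
π[G, D, B]: project onto (G, D, B) → {(b, 12, 37), (b, 17, 7), (b, 26, 15), (b, 29, 13), (b, 4, 40), (m, 17, 7), (m, 21, 31), (m, 23, 29), (m, 40, 38), (m, 5, 1), (m, 6, 23), (n, 12, 37), (n, 17, 7), (n, 26, 15), (n, 29, 13), (n, 4, 40), (r, 21, 31), (r, 40, 38), (s, 17, 7), (s, 23, 29), (s, 5, 1), (s, 6, 23), (u, 21, 31), (u, 40, 38), (v, 21, 31), (v, 40, 38), (y, 17, 7), (y, 23, 29), (y, 5, 1), (y, 6, 23)}
Apply σ_{D > 26}; surviving tuples: {(b, 29, 13), (m, 40, 38), (n, 29, 13), (r, 40, 38), (u, 40, 38), (v, 40, 38)}

{(b, 29, 13), (m, 40, 38), (n, 29, 13), (r, 40, 38), (u, 40, 38), (v, 40, 38)}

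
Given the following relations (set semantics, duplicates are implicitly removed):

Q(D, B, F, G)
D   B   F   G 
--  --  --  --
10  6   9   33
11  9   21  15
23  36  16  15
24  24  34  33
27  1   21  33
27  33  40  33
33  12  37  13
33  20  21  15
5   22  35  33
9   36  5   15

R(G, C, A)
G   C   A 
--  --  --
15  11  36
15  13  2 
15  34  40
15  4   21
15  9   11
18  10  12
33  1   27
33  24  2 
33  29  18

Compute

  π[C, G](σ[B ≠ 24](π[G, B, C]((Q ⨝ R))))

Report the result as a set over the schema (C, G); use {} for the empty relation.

Joining Q and R on G yields {(10, 6, 9, 33, 1, 27), (10, 6, 9, 33, 24, 2), (10, 6, 9, 33, 29, 18), (11, 9, 21, 15, 11, 36), (11, 9, 21, 15, 13, 2), (11, 9, 21, 15, 34, 40), (11, 9, 21, 15, 4, 21), (11, 9, 21, 15, 9, 11), (23, 36, 16, 15, 11, 36), (23, 36, 16, 15, 13, 2), (23, 36, 16, 15, 34, 40), (23, 36, 16, 15, 4, 21), (23, 36, 16, 15, 9, 11), (24, 24, 34, 33, 1, 27), (24, 24, 34, 33, 24, 2), (24, 24, 34, 33, 29, 18), (27, 1, 21, 33, 1, 27), (27, 1, 21, 33, 24, 2), (27, 1, 21, 33, 29, 18), (27, 33, 40, 33, 1, 27), (27, 33, 40, 33, 24, 2), (27, 33, 40, 33, 29, 18), (33, 20, 21, 15, 11, 36), (33, 20, 21, 15, 13, 2), (33, 20, 21, 15, 34, 40), (33, 20, 21, 15, 4, 21), (33, 20, 21, 15, 9, 11), (5, 22, 35, 33, 1, 27), (5, 22, 35, 33, 24, 2), (5, 22, 35, 33, 29, 18), (9, 36, 5, 15, 11, 36), (9, 36, 5, 15, 13, 2), (9, 36, 5, 15, 34, 40), (9, 36, 5, 15, 4, 21), (9, 36, 5, 15, 9, 11)}.
π[G, B, C]: project onto (G, B, C) (5 duplicate(s) eliminated) → {(15, 20, 11), (15, 20, 13), (15, 20, 34), (15, 20, 4), (15, 20, 9), (15, 36, 11), (15, 36, 13), (15, 36, 34), (15, 36, 4), (15, 36, 9), (15, 9, 11), (15, 9, 13), (15, 9, 34), (15, 9, 4), (15, 9, 9), (33, 1, 1), (33, 1, 24), (33, 1, 29), (33, 22, 1), (33, 22, 24), (33, 22, 29), (33, 24, 1), (33, 24, 24), (33, 24, 29), (33, 33, 1), (33, 33, 24), (33, 33, 29), (33, 6, 1), (33, 6, 24), (33, 6, 29)}
σ[B ≠ 24]: keep tuples satisfying B ≠ 24 → {(15, 20, 11), (15, 20, 13), (15, 20, 34), (15, 20, 4), (15, 20, 9), (15, 36, 11), (15, 36, 13), (15, 36, 34), (15, 36, 4), (15, 36, 9), (15, 9, 11), (15, 9, 13), (15, 9, 34), (15, 9, 4), (15, 9, 9), (33, 1, 1), (33, 1, 24), (33, 1, 29), (33, 22, 1), (33, 22, 24), (33, 22, 29), (33, 33, 1), (33, 33, 24), (33, 33, 29), (33, 6, 1), (33, 6, 24), (33, 6, 29)}
π[C, G]: project onto (C, G) (19 duplicate(s) eliminated) → {(1, 33), (11, 15), (13, 15), (24, 33), (29, 33), (34, 15), (4, 15), (9, 15)}

{(1, 33), (11, 15), (13, 15), (24, 33), (29, 33), (34, 15), (4, 15), (9, 15)}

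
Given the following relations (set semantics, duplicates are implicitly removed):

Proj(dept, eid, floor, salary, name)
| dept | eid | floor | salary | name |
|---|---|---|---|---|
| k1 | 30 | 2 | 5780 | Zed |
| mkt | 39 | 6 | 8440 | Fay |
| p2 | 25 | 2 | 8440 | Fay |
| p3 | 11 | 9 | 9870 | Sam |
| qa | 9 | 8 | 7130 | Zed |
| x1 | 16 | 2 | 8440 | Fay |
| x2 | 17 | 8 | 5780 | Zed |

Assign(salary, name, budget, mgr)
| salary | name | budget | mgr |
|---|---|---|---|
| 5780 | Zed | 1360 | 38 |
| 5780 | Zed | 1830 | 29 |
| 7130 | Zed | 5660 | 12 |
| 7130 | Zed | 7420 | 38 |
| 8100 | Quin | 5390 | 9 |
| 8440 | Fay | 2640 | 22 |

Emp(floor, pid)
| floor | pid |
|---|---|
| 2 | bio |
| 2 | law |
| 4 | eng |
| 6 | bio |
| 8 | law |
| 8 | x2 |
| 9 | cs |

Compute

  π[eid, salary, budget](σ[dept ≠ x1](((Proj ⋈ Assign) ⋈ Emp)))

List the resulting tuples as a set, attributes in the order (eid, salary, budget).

Natural join on salary, name: {(k1, 30, 2, 5780, Zed, 1360, 38), (k1, 30, 2, 5780, Zed, 1830, 29), (mkt, 39, 6, 8440, Fay, 2640, 22), (p2, 25, 2, 8440, Fay, 2640, 22), (qa, 9, 8, 7130, Zed, 5660, 12), (qa, 9, 8, 7130, Zed, 7420, 38), (x1, 16, 2, 8440, Fay, 2640, 22), (x2, 17, 8, 5780, Zed, 1360, 38), (x2, 17, 8, 5780, Zed, 1830, 29)}
Natural join on floor: {(k1, 30, 2, 5780, Zed, 1360, 38, bio), (k1, 30, 2, 5780, Zed, 1360, 38, law), (k1, 30, 2, 5780, Zed, 1830, 29, bio), (k1, 30, 2, 5780, Zed, 1830, 29, law), (mkt, 39, 6, 8440, Fay, 2640, 22, bio), (p2, 25, 2, 8440, Fay, 2640, 22, bio), (p2, 25, 2, 8440, Fay, 2640, 22, law), (qa, 9, 8, 7130, Zed, 5660, 12, law), (qa, 9, 8, 7130, Zed, 5660, 12, x2), (qa, 9, 8, 7130, Zed, 7420, 38, law), (qa, 9, 8, 7130, Zed, 7420, 38, x2), (x1, 16, 2, 8440, Fay, 2640, 22, bio), (x1, 16, 2, 8440, Fay, 2640, 22, law), (x2, 17, 8, 5780, Zed, 1360, 38, law), (x2, 17, 8, 5780, Zed, 1360, 38, x2), (x2, 17, 8, 5780, Zed, 1830, 29, law), (x2, 17, 8, 5780, Zed, 1830, 29, x2)}
Apply σ_{dept ≠ x1}; surviving tuples: {(k1, 30, 2, 5780, Zed, 1360, 38, bio), (k1, 30, 2, 5780, Zed, 1360, 38, law), (k1, 30, 2, 5780, Zed, 1830, 29, bio), (k1, 30, 2, 5780, Zed, 1830, 29, law), (mkt, 39, 6, 8440, Fay, 2640, 22, bio), (p2, 25, 2, 8440, Fay, 2640, 22, bio), (p2, 25, 2, 8440, Fay, 2640, 22, law), (qa, 9, 8, 7130, Zed, 5660, 12, law), (qa, 9, 8, 7130, Zed, 5660, 12, x2), (qa, 9, 8, 7130, Zed, 7420, 38, law), (qa, 9, 8, 7130, Zed, 7420, 38, x2), (x2, 17, 8, 5780, Zed, 1360, 38, law), (x2, 17, 8, 5780, Zed, 1360, 38, x2), (x2, 17, 8, 5780, Zed, 1830, 29, law), (x2, 17, 8, 5780, Zed, 1830, 29, x2)}
Keep only column(s) eid, salary, budget (7 duplicate(s) eliminated): {(17, 5780, 1360), (17, 5780, 1830), (25, 8440, 2640), (30, 5780, 1360), (30, 5780, 1830), (39, 8440, 2640), (9, 7130, 5660), (9, 7130, 7420)}

{(17, 5780, 1360), (17, 5780, 1830), (25, 8440, 2640), (30, 5780, 1360), (30, 5780, 1830), (39, 8440, 2640), (9, 7130, 5660), (9, 7130, 7420)}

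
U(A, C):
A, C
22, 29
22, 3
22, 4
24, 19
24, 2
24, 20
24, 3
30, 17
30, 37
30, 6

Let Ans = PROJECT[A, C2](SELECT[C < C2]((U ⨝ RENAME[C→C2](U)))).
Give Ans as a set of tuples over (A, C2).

ρ[C→C2]: schema becomes (A, C2); tuples unchanged.
Natural join on A: {(22, 29, 29), (22, 29, 3), (22, 29, 4), (22, 3, 29), (22, 3, 3), (22, 3, 4), (22, 4, 29), (22, 4, 3), (22, 4, 4), (24, 19, 19), (24, 19, 2), (24, 19, 20), (24, 19, 3), (24, 2, 19), (24, 2, 2), (24, 2, 20), (24, 2, 3), (24, 20, 19), (24, 20, 2), (24, 20, 20), (24, 20, 3), (24, 3, 19), (24, 3, 2), (24, 3, 20), (24, 3, 3), (30, 17, 17), (30, 17, 37), (30, 17, 6), (30, 37, 17), (30, 37, 37), (30, 37, 6), (30, 6, 17), (30, 6, 37), (30, 6, 6)}
Apply σ_{C < C2}; surviving tuples: {(22, 3, 29), (22, 3, 4), (22, 4, 29), (24, 19, 20), (24, 2, 19), (24, 2, 20), (24, 2, 3), (24, 3, 19), (24, 3, 20), (30, 17, 37), (30, 6, 17), (30, 6, 37)}
π[A, C2]: project onto (A, C2) (5 duplicate(s) eliminated) → {(22, 29), (22, 4), (24, 19), (24, 20), (24, 3), (30, 17), (30, 37)}

{(22, 29), (22, 4), (24, 19), (24, 20), (24, 3), (30, 17), (30, 37)}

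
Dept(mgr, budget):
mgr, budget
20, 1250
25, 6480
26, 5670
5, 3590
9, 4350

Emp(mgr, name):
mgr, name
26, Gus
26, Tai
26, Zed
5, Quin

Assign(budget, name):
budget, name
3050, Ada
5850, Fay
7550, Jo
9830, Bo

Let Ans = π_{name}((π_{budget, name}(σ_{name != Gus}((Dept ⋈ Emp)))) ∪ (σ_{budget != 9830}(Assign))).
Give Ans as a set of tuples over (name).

{Ada, Fay, Jo, Quin, Tai, Zed}

Natural join on mgr: {(26, 5670, Gus), (26, 5670, Tai), (26, 5670, Zed), (5, 3590, Quin)}
Apply σ_{name != Gus}; surviving tuples: {(26, 5670, Tai), (26, 5670, Zed), (5, 3590, Quin)}
Keep only column(s) budget, name: {(3590, Quin), (5670, Tai), (5670, Zed)}
Apply σ_{budget != 9830}; surviving tuples: {(3050, Ada), (5850, Fay), (7550, Jo)}
Taking the union: {(3050, Ada), (3590, Quin), (5670, Tai), (5670, Zed), (5850, Fay), (7550, Jo)}
Keep only column(s) name: {Ada, Fay, Jo, Quin, Tai, Zed}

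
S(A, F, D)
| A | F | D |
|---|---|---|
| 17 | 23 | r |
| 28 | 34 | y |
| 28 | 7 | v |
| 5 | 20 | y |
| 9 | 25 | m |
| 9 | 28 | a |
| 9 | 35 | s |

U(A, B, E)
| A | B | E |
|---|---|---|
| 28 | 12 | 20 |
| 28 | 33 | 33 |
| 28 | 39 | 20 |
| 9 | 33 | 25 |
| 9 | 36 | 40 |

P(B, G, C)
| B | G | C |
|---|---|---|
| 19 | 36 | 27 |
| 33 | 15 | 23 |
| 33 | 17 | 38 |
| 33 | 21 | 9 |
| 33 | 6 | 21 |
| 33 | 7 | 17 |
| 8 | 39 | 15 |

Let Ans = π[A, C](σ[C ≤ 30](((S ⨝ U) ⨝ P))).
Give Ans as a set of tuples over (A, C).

{(28, 17), (28, 21), (28, 23), (28, 9), (9, 17), (9, 21), (9, 23), (9, 9)}

Joining S and U on A yields {(28, 34, y, 12, 20), (28, 34, y, 33, 33), (28, 34, y, 39, 20), (28, 7, v, 12, 20), (28, 7, v, 33, 33), (28, 7, v, 39, 20), (9, 25, m, 33, 25), (9, 25, m, 36, 40), (9, 28, a, 33, 25), (9, 28, a, 36, 40), (9, 35, s, 33, 25), (9, 35, s, 36, 40)}.
Joining (S ⨝ U) and P on B yields {(28, 34, y, 33, 33, 15, 23), (28, 34, y, 33, 33, 17, 38), (28, 34, y, 33, 33, 21, 9), (28, 34, y, 33, 33, 6, 21), (28, 34, y, 33, 33, 7, 17), (28, 7, v, 33, 33, 15, 23), (28, 7, v, 33, 33, 17, 38), (28, 7, v, 33, 33, 21, 9), (28, 7, v, 33, 33, 6, 21), (28, 7, v, 33, 33, 7, 17), (9, 25, m, 33, 25, 15, 23), (9, 25, m, 33, 25, 17, 38), (9, 25, m, 33, 25, 21, 9), (9, 25, m, 33, 25, 6, 21), (9, 25, m, 33, 25, 7, 17), (9, 28, a, 33, 25, 15, 23), (9, 28, a, 33, 25, 17, 38), (9, 28, a, 33, 25, 21, 9), (9, 28, a, 33, 25, 6, 21), (9, 28, a, 33, 25, 7, 17), (9, 35, s, 33, 25, 15, 23), (9, 35, s, 33, 25, 17, 38), (9, 35, s, 33, 25, 21, 9), (9, 35, s, 33, 25, 6, 21), (9, 35, s, 33, 25, 7, 17)}.
Apply σ_{C ≤ 30}; surviving tuples: {(28, 34, y, 33, 33, 15, 23), (28, 34, y, 33, 33, 21, 9), (28, 34, y, 33, 33, 6, 21), (28, 34, y, 33, 33, 7, 17), (28, 7, v, 33, 33, 15, 23), (28, 7, v, 33, 33, 21, 9), (28, 7, v, 33, 33, 6, 21), (28, 7, v, 33, 33, 7, 17), (9, 25, m, 33, 25, 15, 23), (9, 25, m, 33, 25, 21, 9), (9, 25, m, 33, 25, 6, 21), (9, 25, m, 33, 25, 7, 17), (9, 28, a, 33, 25, 15, 23), (9, 28, a, 33, 25, 21, 9), (9, 28, a, 33, 25, 6, 21), (9, 28, a, 33, 25, 7, 17), (9, 35, s, 33, 25, 15, 23), (9, 35, s, 33, 25, 21, 9), (9, 35, s, 33, 25, 6, 21), (9, 35, s, 33, 25, 7, 17)}
Keep only column(s) A, C (12 duplicate(s) eliminated): {(28, 17), (28, 21), (28, 23), (28, 9), (9, 17), (9, 21), (9, 23), (9, 9)}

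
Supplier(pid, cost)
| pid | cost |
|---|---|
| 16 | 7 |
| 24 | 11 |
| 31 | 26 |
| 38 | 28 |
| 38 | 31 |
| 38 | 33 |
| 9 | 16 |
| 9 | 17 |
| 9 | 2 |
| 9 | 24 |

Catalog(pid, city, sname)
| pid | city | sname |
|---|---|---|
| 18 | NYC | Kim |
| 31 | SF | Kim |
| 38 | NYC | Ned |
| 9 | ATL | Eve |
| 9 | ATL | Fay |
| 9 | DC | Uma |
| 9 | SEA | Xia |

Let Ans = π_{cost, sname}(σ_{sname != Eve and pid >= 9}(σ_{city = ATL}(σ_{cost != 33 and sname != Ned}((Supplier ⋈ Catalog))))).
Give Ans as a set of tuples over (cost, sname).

{(16, Fay), (17, Fay), (2, Fay), (24, Fay)}

Joining Supplier and Catalog on pid yields {(31, 26, SF, Kim), (38, 28, NYC, Ned), (38, 31, NYC, Ned), (38, 33, NYC, Ned), (9, 16, ATL, Eve), (9, 16, ATL, Fay), (9, 16, DC, Uma), (9, 16, SEA, Xia), (9, 17, ATL, Eve), (9, 17, ATL, Fay), (9, 17, DC, Uma), (9, 17, SEA, Xia), (9, 2, ATL, Eve), (9, 2, ATL, Fay), (9, 2, DC, Uma), (9, 2, SEA, Xia), (9, 24, ATL, Eve), (9, 24, ATL, Fay), (9, 24, DC, Uma), (9, 24, SEA, Xia)}.
Selection cost != 33 and sname != Ned: {(31, 26, SF, Kim), (9, 16, ATL, Eve), (9, 16, ATL, Fay), (9, 16, DC, Uma), (9, 16, SEA, Xia), (9, 17, ATL, Eve), (9, 17, ATL, Fay), (9, 17, DC, Uma), (9, 17, SEA, Xia), (9, 2, ATL, Eve), (9, 2, ATL, Fay), (9, 2, DC, Uma), (9, 2, SEA, Xia), (9, 24, ATL, Eve), (9, 24, ATL, Fay), (9, 24, DC, Uma), (9, 24, SEA, Xia)}
Selection city = ATL: {(9, 16, ATL, Eve), (9, 16, ATL, Fay), (9, 17, ATL, Eve), (9, 17, ATL, Fay), (9, 2, ATL, Eve), (9, 2, ATL, Fay), (9, 24, ATL, Eve), (9, 24, ATL, Fay)}
Selection sname != Eve and pid >= 9: {(9, 16, ATL, Fay), (9, 17, ATL, Fay), (9, 2, ATL, Fay), (9, 24, ATL, Fay)}
Keep only column(s) cost, sname: {(16, Fay), (17, Fay), (2, Fay), (24, Fay)}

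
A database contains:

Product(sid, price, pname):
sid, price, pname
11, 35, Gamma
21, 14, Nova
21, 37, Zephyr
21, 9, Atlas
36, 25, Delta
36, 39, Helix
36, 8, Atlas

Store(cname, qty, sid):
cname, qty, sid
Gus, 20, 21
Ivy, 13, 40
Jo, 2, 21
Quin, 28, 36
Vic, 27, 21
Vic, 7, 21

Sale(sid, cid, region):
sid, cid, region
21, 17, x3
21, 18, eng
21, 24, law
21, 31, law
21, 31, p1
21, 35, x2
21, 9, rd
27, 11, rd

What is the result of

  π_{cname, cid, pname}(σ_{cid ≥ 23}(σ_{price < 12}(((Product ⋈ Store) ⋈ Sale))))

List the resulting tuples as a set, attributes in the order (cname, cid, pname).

{(Gus, 24, Atlas), (Gus, 31, Atlas), (Gus, 35, Atlas), (Jo, 24, Atlas), (Jo, 31, Atlas), (Jo, 35, Atlas), (Vic, 24, Atlas), (Vic, 31, Atlas), (Vic, 35, Atlas)}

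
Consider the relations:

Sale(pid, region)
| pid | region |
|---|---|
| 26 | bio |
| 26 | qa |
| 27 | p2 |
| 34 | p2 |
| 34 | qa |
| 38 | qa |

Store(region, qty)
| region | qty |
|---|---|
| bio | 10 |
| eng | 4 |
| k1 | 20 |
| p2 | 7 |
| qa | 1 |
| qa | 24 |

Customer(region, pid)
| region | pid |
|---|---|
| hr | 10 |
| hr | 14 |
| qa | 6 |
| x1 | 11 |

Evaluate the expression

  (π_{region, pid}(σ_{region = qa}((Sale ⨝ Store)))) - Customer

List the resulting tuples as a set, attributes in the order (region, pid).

{(qa, 26), (qa, 34), (qa, 38)}

Sale ⋈ Store (natural join on region): {(26, bio, 10), (26, qa, 1), (26, qa, 24), (27, p2, 7), (34, p2, 7), (34, qa, 1), (34, qa, 24), (38, qa, 1), (38, qa, 24)}
Selection region = qa: {(26, qa, 1), (26, qa, 24), (34, qa, 1), (34, qa, 24), (38, qa, 1), (38, qa, 24)}
π[region, pid]: project onto (region, pid) (3 duplicate(s) eliminated) → {(qa, 26), (qa, 34), (qa, 38)}
Set difference of the two operands is {(qa, 26), (qa, 34), (qa, 38)}.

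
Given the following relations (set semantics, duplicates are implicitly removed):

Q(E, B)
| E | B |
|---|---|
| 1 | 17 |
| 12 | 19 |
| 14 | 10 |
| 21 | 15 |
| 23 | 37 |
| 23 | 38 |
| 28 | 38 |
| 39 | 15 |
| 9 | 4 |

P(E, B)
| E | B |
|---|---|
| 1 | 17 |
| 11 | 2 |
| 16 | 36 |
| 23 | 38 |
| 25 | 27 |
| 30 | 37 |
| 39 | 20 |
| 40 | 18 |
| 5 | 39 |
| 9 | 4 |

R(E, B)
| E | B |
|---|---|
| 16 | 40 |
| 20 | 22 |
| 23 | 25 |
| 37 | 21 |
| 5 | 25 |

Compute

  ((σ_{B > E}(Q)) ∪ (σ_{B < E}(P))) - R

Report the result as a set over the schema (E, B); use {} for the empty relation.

{(1, 17), (11, 2), (12, 19), (23, 37), (23, 38), (28, 38), (39, 20), (40, 18), (9, 4)}

Selection B > E: {(1, 17), (12, 19), (23, 37), (23, 38), (28, 38)}
Selection B < E: {(11, 2), (39, 20), (40, 18), (9, 4)}
Union: {(1, 17), (12, 19), (23, 37), (23, 38), (28, 38)} with {(11, 2), (39, 20), (40, 18), (9, 4)} → {(1, 17), (11, 2), (12, 19), (23, 37), (23, 38), (28, 38), (39, 20), (40, 18), (9, 4)}
Difference: {(1, 17), (11, 2), (12, 19), (23, 37), (23, 38), (28, 38), (39, 20), (40, 18), (9, 4)} with {(16, 40), (20, 22), (23, 25), (37, 21), (5, 25)} → {(1, 17), (11, 2), (12, 19), (23, 37), (23, 38), (28, 38), (39, 20), (40, 18), (9, 4)}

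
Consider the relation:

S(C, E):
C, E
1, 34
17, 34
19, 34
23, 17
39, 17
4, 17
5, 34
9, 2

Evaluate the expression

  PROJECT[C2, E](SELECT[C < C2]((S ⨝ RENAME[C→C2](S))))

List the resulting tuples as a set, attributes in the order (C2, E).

ρ[C→C2]: schema becomes (C2, E); tuples unchanged.
Natural join on E: {(1, 34, 1), (1, 34, 17), (1, 34, 19), (1, 34, 5), (17, 34, 1), (17, 34, 17), (17, 34, 19), (17, 34, 5), (19, 34, 1), (19, 34, 17), (19, 34, 19), (19, 34, 5), (23, 17, 23), (23, 17, 39), (23, 17, 4), (39, 17, 23), (39, 17, 39), (39, 17, 4), (4, 17, 23), (4, 17, 39), (4, 17, 4), (5, 34, 1), (5, 34, 17), (5, 34, 19), (5, 34, 5), (9, 2, 9)}
Apply σ_{C < C2}; surviving tuples: {(1, 34, 17), (1, 34, 19), (1, 34, 5), (17, 34, 19), (23, 17, 39), (4, 17, 23), (4, 17, 39), (5, 34, 17), (5, 34, 19)}
Keep only column(s) C2, E (4 duplicate(s) eliminated): {(17, 34), (19, 34), (23, 17), (39, 17), (5, 34)}

{(17, 34), (19, 34), (23, 17), (39, 17), (5, 34)}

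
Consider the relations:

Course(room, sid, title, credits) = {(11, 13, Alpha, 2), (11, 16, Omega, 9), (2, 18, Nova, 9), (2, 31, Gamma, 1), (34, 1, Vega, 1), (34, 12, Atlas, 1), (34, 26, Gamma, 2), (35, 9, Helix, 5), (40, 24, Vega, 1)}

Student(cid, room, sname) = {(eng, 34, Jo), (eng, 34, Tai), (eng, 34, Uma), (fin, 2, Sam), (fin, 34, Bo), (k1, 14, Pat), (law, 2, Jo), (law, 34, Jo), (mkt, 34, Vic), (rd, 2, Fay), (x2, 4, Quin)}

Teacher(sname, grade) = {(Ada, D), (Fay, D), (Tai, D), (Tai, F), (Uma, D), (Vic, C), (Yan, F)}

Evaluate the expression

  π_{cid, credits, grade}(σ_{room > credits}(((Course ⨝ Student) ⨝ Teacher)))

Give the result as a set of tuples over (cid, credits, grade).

Joining Course and Student on room yields {(2, 18, Nova, 9, fin, Sam), (2, 18, Nova, 9, law, Jo), (2, 18, Nova, 9, rd, Fay), (2, 31, Gamma, 1, fin, Sam), (2, 31, Gamma, 1, law, Jo), (2, 31, Gamma, 1, rd, Fay), (34, 1, Vega, 1, eng, Jo), (34, 1, Vega, 1, eng, Tai), (34, 1, Vega, 1, eng, Uma), (34, 1, Vega, 1, fin, Bo), (34, 1, Vega, 1, law, Jo), (34, 1, Vega, 1, mkt, Vic), (34, 12, Atlas, 1, eng, Jo), (34, 12, Atlas, 1, eng, Tai), (34, 12, Atlas, 1, eng, Uma), (34, 12, Atlas, 1, fin, Bo), (34, 12, Atlas, 1, law, Jo), (34, 12, Atlas, 1, mkt, Vic), (34, 26, Gamma, 2, eng, Jo), (34, 26, Gamma, 2, eng, Tai), (34, 26, Gamma, 2, eng, Uma), (34, 26, Gamma, 2, fin, Bo), (34, 26, Gamma, 2, law, Jo), (34, 26, Gamma, 2, mkt, Vic)}.
Joining (Course ⨝ Student) and Teacher on sname yields {(2, 18, Nova, 9, rd, Fay, D), (2, 31, Gamma, 1, rd, Fay, D), (34, 1, Vega, 1, eng, Tai, D), (34, 1, Vega, 1, eng, Tai, F), (34, 1, Vega, 1, eng, Uma, D), (34, 1, Vega, 1, mkt, Vic, C), (34, 12, Atlas, 1, eng, Tai, D), (34, 12, Atlas, 1, eng, Tai, F), (34, 12, Atlas, 1, eng, Uma, D), (34, 12, Atlas, 1, mkt, Vic, C), (34, 26, Gamma, 2, eng, Tai, D), (34, 26, Gamma, 2, eng, Tai, F), (34, 26, Gamma, 2, eng, Uma, D), (34, 26, Gamma, 2, mkt, Vic, C)}.
Filtering on room > credits leaves {(2, 31, Gamma, 1, rd, Fay, D), (34, 1, Vega, 1, eng, Tai, D), (34, 1, Vega, 1, eng, Tai, F), (34, 1, Vega, 1, eng, Uma, D), (34, 1, Vega, 1, mkt, Vic, C), (34, 12, Atlas, 1, eng, Tai, D), (34, 12, Atlas, 1, eng, Tai, F), (34, 12, Atlas, 1, eng, Uma, D), (34, 12, Atlas, 1, mkt, Vic, C), (34, 26, Gamma, 2, eng, Tai, D), (34, 26, Gamma, 2, eng, Tai, F), (34, 26, Gamma, 2, eng, Uma, D), (34, 26, Gamma, 2, mkt, Vic, C)}.
π[cid, credits, grade]: project onto (cid, credits, grade) (6 duplicate(s) eliminated) → {(eng, 1, D), (eng, 1, F), (eng, 2, D), (eng, 2, F), (mkt, 1, C), (mkt, 2, C), (rd, 1, D)}

{(eng, 1, D), (eng, 1, F), (eng, 2, D), (eng, 2, F), (mkt, 1, C), (mkt, 2, C), (rd, 1, D)}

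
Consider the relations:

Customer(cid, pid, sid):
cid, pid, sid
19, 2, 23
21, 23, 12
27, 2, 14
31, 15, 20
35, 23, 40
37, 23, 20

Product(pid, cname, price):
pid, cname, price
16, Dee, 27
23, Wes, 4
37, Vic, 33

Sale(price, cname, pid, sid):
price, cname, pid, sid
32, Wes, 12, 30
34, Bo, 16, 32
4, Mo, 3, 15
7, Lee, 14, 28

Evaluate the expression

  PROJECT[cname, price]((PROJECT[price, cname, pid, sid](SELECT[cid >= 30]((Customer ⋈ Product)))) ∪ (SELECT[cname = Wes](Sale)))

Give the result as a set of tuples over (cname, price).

{(Wes, 32), (Wes, 4)}

Customer ⋈ Product (natural join on pid): {(21, 23, 12, Wes, 4), (35, 23, 40, Wes, 4), (37, 23, 20, Wes, 4)}
Filtering on cid >= 30 leaves {(35, 23, 40, Wes, 4), (37, 23, 20, Wes, 4)}.
π_{price, cname, pid, sid} gives {(4, Wes, 23, 20), (4, Wes, 23, 40)}.
Filtering on cname = Wes leaves {(32, Wes, 12, 30)}.
Set union of the two operands is {(32, Wes, 12, 30), (4, Wes, 23, 20), (4, Wes, 23, 40)}.
π_{cname, price} gives {(Wes, 32), (Wes, 4)} (1 duplicate(s) eliminated).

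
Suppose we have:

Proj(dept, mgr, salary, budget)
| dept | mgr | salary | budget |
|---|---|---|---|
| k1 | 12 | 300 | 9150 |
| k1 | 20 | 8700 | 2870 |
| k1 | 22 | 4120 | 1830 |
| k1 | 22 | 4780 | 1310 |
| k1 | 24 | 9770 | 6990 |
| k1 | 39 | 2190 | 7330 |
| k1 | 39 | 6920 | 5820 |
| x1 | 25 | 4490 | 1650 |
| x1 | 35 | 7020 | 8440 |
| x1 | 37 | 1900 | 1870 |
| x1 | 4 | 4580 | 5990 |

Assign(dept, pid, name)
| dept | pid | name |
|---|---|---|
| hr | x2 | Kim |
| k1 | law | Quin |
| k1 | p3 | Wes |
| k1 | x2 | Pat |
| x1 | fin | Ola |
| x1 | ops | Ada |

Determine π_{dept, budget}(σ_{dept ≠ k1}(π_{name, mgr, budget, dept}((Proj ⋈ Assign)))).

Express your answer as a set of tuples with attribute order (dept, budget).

Proj ⋈ Assign (natural join on dept): {(k1, 12, 300, 9150, law, Quin), (k1, 12, 300, 9150, p3, Wes), (k1, 12, 300, 9150, x2, Pat), (k1, 20, 8700, 2870, law, Quin), (k1, 20, 8700, 2870, p3, Wes), (k1, 20, 8700, 2870, x2, Pat), (k1, 22, 4120, 1830, law, Quin), (k1, 22, 4120, 1830, p3, Wes), (k1, 22, 4120, 1830, x2, Pat), (k1, 22, 4780, 1310, law, Quin), (k1, 22, 4780, 1310, p3, Wes), (k1, 22, 4780, 1310, x2, Pat), (k1, 24, 9770, 6990, law, Quin), (k1, 24, 9770, 6990, p3, Wes), (k1, 24, 9770, 6990, x2, Pat), (k1, 39, 2190, 7330, law, Quin), (k1, 39, 2190, 7330, p3, Wes), (k1, 39, 2190, 7330, x2, Pat), (k1, 39, 6920, 5820, law, Quin), (k1, 39, 6920, 5820, p3, Wes), (k1, 39, 6920, 5820, x2, Pat), (x1, 25, 4490, 1650, fin, Ola), (x1, 25, 4490, 1650, ops, Ada), (x1, 35, 7020, 8440, fin, Ola), (x1, 35, 7020, 8440, ops, Ada), (x1, 37, 1900, 1870, fin, Ola), (x1, 37, 1900, 1870, ops, Ada), (x1, 4, 4580, 5990, fin, Ola), (x1, 4, 4580, 5990, ops, Ada)}
π_{name, mgr, budget, dept} gives {(Ada, 25, 1650, x1), (Ada, 35, 8440, x1), (Ada, 37, 1870, x1), (Ada, 4, 5990, x1), (Ola, 25, 1650, x1), (Ola, 35, 8440, x1), (Ola, 37, 1870, x1), (Ola, 4, 5990, x1), (Pat, 12, 9150, k1), (Pat, 20, 2870, k1), (Pat, 22, 1310, k1), (Pat, 22, 1830, k1), (Pat, 24, 6990, k1), (Pat, 39, 5820, k1), (Pat, 39, 7330, k1), (Quin, 12, 9150, k1), (Quin, 20, 2870, k1), (Quin, 22, 1310, k1), (Quin, 22, 1830, k1), (Quin, 24, 6990, k1), (Quin, 39, 5820, k1), (Quin, 39, 7330, k1), (Wes, 12, 9150, k1), (Wes, 20, 2870, k1), (Wes, 22, 1310, k1), (Wes, 22, 1830, k1), (Wes, 24, 6990, k1), (Wes, 39, 5820, k1), (Wes, 39, 7330, k1)}.
Selection dept ≠ k1: {(Ada, 25, 1650, x1), (Ada, 35, 8440, x1), (Ada, 37, 1870, x1), (Ada, 4, 5990, x1), (Ola, 25, 1650, x1), (Ola, 35, 8440, x1), (Ola, 37, 1870, x1), (Ola, 4, 5990, x1)}
π_{dept, budget} gives {(x1, 1650), (x1, 1870), (x1, 5990), (x1, 8440)} (4 duplicate(s) eliminated).

{(x1, 1650), (x1, 1870), (x1, 5990), (x1, 8440)}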